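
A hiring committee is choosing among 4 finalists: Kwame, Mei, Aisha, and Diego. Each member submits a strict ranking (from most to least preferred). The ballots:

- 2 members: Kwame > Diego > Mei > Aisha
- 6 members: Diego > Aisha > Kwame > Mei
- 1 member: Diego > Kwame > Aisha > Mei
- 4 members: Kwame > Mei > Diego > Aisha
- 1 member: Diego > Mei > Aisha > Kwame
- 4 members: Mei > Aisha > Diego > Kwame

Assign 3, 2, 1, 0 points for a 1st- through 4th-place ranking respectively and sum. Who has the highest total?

Diego

Kwame: 2·3 + 6·1 + 1·2 + 4·3 + 1·0 + 4·0 = 26
Mei: 2·1 + 6·0 + 1·0 + 4·2 + 1·2 + 4·3 = 24
Aisha: 2·0 + 6·2 + 1·1 + 4·0 + 1·1 + 4·2 = 22
Diego: 2·2 + 6·3 + 1·3 + 4·1 + 1·3 + 4·1 = 36
Diego has the highest Borda score (36).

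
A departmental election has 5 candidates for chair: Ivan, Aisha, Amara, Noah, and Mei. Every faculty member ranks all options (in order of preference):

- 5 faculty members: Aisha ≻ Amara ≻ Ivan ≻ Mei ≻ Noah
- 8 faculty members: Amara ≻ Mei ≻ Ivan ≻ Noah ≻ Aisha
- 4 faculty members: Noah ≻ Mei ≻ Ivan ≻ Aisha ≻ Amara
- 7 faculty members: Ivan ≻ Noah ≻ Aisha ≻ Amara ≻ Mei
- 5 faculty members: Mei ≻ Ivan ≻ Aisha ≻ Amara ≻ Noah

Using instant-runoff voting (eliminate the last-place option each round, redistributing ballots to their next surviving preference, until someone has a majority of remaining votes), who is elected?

Round 1: Ivan 7, Aisha 5, Amara 8, Noah 4, Mei 5. Eliminate Noah.
Round 2: Ivan 7, Aisha 5, Amara 8, Mei 9. Eliminate Aisha.
Round 3: Ivan 7, Amara 13, Mei 9. Eliminate Ivan.
Round 4: Amara 20, Mei 9. Amara has a majority.

Amara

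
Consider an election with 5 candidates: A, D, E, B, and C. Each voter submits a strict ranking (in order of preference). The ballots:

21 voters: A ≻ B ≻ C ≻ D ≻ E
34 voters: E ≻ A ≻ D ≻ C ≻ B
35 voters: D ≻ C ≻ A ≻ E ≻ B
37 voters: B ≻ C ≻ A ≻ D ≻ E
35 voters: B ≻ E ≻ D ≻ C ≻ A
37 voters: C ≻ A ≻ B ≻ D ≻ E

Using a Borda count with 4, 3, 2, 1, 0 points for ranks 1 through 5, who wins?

C

A: 21·4 + 34·3 + 35·2 + 37·2 + 35·0 + 37·3 = 441
D: 21·1 + 34·2 + 35·4 + 37·1 + 35·2 + 37·1 = 373
E: 21·0 + 34·4 + 35·1 + 37·0 + 35·3 + 37·0 = 276
B: 21·3 + 34·0 + 35·0 + 37·4 + 35·4 + 37·2 = 425
C: 21·2 + 34·1 + 35·3 + 37·3 + 35·1 + 37·4 = 475
C has the highest Borda score (475).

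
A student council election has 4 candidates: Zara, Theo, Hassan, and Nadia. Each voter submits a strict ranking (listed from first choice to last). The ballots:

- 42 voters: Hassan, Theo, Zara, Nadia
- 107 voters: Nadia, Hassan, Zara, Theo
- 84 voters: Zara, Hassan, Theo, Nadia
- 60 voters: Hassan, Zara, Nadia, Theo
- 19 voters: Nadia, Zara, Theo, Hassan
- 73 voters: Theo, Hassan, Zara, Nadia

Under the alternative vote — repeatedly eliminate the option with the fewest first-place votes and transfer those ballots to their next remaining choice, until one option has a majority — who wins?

Hassan

Round 1: Zara 84, Theo 73, Hassan 102, Nadia 126. Eliminate Theo.
Round 2: Zara 84, Hassan 175, Nadia 126. Eliminate Zara.
Round 3: Hassan 259, Nadia 126. Hassan has a majority.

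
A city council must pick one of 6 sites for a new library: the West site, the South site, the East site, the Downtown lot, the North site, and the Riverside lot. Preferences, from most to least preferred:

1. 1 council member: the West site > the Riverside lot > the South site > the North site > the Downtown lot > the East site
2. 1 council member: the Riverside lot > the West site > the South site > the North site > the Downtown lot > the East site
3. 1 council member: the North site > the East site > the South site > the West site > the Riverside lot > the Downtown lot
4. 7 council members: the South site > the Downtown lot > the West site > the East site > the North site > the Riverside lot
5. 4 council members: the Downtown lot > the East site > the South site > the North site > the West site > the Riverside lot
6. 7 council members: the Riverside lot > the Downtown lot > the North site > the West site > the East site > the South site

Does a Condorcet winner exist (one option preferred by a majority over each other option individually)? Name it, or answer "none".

the Downtown lot

the Downtown lot vs the West site: 18–3 for the Downtown lot.
the Downtown lot vs the South site: 11–10 for the Downtown lot.
the Downtown lot vs the East site: 20–1 for the Downtown lot.
the Downtown lot vs the North site: 18–3 for the Downtown lot.
the Downtown lot vs the Riverside lot: 11–10 for the Downtown lot.
the Downtown lot beats every other option head-to-head.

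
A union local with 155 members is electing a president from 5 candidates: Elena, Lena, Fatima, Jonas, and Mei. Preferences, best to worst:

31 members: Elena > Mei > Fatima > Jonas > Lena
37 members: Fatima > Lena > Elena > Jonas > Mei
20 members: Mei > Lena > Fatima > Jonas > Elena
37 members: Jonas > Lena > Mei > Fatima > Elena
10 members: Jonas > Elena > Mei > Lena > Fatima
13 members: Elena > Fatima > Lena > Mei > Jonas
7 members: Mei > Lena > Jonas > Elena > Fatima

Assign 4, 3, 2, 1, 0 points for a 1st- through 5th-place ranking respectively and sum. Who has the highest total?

Elena: 31·4 + 37·2 + 20·0 + 37·0 + 10·3 + 13·4 + 7·1 = 287
Lena: 31·0 + 37·3 + 20·3 + 37·3 + 10·1 + 13·2 + 7·3 = 339
Fatima: 31·2 + 37·4 + 20·2 + 37·1 + 10·0 + 13·3 + 7·0 = 326
Jonas: 31·1 + 37·1 + 20·1 + 37·4 + 10·4 + 13·0 + 7·2 = 290
Mei: 31·3 + 37·0 + 20·4 + 37·2 + 10·2 + 13·1 + 7·4 = 308
Lena has the highest Borda score (339).

Lena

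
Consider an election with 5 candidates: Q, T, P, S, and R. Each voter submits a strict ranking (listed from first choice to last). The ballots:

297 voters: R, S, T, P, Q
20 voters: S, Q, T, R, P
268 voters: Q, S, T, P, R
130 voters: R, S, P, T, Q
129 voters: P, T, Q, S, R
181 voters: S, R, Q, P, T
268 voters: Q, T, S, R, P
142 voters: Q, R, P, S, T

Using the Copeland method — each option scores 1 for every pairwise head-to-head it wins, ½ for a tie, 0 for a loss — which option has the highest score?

Q: beats T, P, S, and R → score 4.
T: beats P; loses to Q, S, and R → score 1.
P: loses to Q, T, S, and R → score 0.
S: beats T, P, and R; loses to Q → score 3.
R: beats T and P; loses to Q and S → score 2.
Q has the best pairwise record.

Q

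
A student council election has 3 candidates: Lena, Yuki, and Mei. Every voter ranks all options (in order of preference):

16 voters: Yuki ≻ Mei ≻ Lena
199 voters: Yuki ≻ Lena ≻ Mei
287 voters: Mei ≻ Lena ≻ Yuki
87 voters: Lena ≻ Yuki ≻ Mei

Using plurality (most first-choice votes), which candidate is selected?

Mei

First-place votes: Lena 87, Yuki 215, Mei 287.
Mei has the most first-place votes.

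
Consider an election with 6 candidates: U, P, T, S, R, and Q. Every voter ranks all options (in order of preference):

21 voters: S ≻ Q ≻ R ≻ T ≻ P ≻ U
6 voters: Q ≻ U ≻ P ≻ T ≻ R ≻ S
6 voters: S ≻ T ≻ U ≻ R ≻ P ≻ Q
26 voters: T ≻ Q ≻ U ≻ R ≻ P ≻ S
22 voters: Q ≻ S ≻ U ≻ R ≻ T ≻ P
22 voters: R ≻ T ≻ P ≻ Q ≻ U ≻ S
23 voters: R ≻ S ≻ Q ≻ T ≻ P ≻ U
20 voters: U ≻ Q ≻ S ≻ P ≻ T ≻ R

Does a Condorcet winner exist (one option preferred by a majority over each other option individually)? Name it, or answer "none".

Q vs U: 120–26 for Q.
Q vs P: 118–28 for Q.
Q vs T: 92–54 for Q.
Q vs S: 96–50 for Q.
Q vs R: 95–51 for Q.
Q beats every other option head-to-head.

Q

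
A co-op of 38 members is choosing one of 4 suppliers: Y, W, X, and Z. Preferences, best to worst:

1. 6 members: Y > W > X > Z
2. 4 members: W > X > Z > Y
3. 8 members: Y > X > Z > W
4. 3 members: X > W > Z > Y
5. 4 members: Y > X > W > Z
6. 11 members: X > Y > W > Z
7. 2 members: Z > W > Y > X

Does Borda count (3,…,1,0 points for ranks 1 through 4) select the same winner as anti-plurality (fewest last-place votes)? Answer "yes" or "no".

Borda — scores: Y 78, W 49, X 80, Z 21. Winner: X.
Anti-plurality — last-place votes: Y 7, W 8, X 2, Z 21. Winner: X.
The two methods agree.

yes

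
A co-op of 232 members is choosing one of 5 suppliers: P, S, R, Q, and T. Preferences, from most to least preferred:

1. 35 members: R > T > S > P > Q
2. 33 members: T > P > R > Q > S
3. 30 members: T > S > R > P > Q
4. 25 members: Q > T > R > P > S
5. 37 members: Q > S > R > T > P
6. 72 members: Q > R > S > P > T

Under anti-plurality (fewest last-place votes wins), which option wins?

Last-place votes: P 37, S 58, R 0, Q 65, T 72.
R is ranked last by the fewest voters, so R wins.

R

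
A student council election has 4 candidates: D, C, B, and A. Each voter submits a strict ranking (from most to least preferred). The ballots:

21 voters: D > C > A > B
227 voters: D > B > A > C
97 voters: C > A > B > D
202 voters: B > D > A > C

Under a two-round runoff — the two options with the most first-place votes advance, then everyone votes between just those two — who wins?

Round 1 first-place votes: D 248, C 97, B 202, A 0.
D and B advance.
Runoff: D is preferred to B by 248 voters; B by 299.
B wins the runoff.

B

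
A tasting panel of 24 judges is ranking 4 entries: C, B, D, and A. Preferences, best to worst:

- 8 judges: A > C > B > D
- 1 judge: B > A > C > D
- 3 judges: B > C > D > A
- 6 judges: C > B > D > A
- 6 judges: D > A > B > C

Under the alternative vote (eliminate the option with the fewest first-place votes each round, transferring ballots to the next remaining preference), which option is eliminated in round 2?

Round 1: C 6, B 4, D 6, A 8. Eliminate B.
Round 2: C 9, D 6, A 9. Eliminate D.

D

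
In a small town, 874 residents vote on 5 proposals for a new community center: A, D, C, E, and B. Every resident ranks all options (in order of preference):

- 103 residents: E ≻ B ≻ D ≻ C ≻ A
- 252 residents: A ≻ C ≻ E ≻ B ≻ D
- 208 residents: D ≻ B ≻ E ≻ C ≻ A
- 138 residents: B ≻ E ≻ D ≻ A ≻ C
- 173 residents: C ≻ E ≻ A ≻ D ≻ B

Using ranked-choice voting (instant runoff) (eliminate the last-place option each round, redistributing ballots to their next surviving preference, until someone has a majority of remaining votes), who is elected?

Round 1: A 252, D 208, C 173, E 103, B 138. Eliminate E.
Round 2: A 252, D 208, C 173, B 241. Eliminate C.
Round 3: A 425, D 208, B 241. Eliminate D.
Round 4: A 425, B 449. B has a majority.

B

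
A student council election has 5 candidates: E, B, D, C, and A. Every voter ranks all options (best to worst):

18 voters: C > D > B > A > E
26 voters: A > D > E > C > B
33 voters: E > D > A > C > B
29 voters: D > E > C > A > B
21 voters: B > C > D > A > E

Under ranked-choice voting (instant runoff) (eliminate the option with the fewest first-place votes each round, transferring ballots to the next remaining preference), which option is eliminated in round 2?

B

Round 1: E 33, B 21, D 29, C 18, A 26. Eliminate C.
Round 2: E 33, B 21, D 47, A 26. Eliminate B.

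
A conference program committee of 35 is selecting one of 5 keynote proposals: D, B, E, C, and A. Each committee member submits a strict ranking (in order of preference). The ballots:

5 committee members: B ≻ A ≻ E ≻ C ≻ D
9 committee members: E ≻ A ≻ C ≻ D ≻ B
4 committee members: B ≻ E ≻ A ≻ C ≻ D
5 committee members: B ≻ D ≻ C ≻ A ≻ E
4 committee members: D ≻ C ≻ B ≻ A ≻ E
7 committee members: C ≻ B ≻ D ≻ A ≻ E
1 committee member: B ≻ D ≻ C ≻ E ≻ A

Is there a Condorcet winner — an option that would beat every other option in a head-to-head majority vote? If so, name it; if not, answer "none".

Checking pairwise contests:
B beats D 22–13.
C beats B 20–15.
B beats E 26–9.
E beats C 18–17.
B beats A 26–9.
Every option loses at least one head-to-head, so there is no Condorcet winner.

none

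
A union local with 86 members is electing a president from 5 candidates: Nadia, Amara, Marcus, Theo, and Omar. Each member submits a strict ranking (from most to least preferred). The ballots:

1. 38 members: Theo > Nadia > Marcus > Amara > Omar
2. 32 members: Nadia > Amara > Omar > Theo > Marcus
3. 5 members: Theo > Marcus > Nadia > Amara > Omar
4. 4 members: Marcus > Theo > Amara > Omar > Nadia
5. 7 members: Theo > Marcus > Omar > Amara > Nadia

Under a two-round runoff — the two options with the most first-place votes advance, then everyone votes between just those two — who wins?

Theo

Round 1 first-place votes: Nadia 32, Amara 0, Marcus 4, Theo 50, Omar 0.
Theo and Nadia advance.
Runoff: Theo is preferred to Nadia by 54 voters; Nadia by 32.
Theo wins the runoff.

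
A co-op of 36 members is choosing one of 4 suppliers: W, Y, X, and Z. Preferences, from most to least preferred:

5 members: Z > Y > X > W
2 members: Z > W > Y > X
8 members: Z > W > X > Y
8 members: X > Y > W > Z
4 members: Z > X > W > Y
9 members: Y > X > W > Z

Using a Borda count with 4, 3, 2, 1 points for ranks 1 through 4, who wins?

X

W: 5·1 + 2·3 + 8·3 + 8·2 + 4·2 + 9·2 = 77
Y: 5·3 + 2·2 + 8·1 + 8·3 + 4·1 + 9·4 = 91
X: 5·2 + 2·1 + 8·2 + 8·4 + 4·3 + 9·3 = 99
Z: 5·4 + 2·4 + 8·4 + 8·1 + 4·4 + 9·1 = 93
X has the highest Borda score (99).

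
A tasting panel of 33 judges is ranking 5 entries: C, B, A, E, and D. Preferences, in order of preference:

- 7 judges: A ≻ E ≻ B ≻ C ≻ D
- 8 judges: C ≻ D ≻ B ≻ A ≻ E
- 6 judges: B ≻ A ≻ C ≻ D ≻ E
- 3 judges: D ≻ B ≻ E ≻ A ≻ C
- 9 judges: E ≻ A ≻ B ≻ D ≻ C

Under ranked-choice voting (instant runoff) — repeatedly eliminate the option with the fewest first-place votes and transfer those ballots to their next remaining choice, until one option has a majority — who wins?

B

Round 1: C 8, B 6, A 7, E 9, D 3. Eliminate D.
Round 2: C 8, B 9, A 7, E 9. Eliminate A.
Round 3: C 8, B 9, E 16. Eliminate C.
Round 4: B 17, E 16. B has a majority.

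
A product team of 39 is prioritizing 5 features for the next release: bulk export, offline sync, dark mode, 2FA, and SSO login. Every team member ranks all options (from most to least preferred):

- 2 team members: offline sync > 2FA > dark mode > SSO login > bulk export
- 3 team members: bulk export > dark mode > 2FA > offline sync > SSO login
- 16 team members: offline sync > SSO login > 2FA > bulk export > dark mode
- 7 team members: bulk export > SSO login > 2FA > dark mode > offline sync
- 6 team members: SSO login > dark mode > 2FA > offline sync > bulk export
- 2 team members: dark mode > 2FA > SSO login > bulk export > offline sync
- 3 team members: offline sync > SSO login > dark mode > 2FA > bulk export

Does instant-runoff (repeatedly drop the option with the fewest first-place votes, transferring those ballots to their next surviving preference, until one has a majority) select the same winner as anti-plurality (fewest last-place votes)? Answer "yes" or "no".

no

Instant-runoff — R1 bulk export 10, offline sync 21, dark mode 2, 2FA 0, SSO login 6 (offline sync winner). Winner: offline sync.
Anti-plurality — last-place votes: bulk export 11, offline sync 9, dark mode 16, 2FA 0, SSO login 3. Winner: 2FA.
The two methods disagree.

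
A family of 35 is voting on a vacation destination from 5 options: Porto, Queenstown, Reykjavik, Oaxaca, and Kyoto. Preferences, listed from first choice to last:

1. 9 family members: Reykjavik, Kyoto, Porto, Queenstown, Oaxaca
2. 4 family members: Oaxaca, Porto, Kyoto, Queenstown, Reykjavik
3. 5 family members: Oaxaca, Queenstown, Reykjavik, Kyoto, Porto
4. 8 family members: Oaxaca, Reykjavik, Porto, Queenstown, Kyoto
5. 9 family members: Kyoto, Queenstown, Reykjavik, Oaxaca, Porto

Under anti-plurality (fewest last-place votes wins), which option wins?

Last-place votes: Porto 14, Queenstown 0, Reykjavik 4, Oaxaca 9, Kyoto 8.
Queenstown is ranked last by the fewest voters, so Queenstown wins.

Queenstown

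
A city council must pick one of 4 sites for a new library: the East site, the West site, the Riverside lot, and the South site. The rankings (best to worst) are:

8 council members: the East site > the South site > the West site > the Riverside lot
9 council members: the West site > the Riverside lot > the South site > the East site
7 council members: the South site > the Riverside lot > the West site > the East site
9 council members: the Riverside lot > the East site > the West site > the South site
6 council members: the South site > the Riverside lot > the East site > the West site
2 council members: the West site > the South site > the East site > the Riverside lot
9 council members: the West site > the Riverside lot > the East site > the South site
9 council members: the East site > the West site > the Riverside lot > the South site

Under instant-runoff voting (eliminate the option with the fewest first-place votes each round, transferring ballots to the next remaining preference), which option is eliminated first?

the Riverside lot

Round 1: the East site 17, the West site 20, the Riverside lot 9, the South site 13. Eliminate the Riverside lot.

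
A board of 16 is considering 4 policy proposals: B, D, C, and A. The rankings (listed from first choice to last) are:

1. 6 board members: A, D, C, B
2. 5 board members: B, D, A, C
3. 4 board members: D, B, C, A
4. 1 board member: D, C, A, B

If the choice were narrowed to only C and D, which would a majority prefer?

Voters preferring C to D: 0; preferring D to C: 16.
D wins the head-to-head.

D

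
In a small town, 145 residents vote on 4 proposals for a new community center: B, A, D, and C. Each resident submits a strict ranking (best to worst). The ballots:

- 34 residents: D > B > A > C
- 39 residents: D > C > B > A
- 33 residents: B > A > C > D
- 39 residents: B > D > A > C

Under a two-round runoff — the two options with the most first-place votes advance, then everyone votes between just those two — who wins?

D

Round 1 first-place votes: B 72, A 0, D 73, C 0.
D and B advance.
Runoff: D is preferred to B by 73 voters; B by 72.
D wins the runoff.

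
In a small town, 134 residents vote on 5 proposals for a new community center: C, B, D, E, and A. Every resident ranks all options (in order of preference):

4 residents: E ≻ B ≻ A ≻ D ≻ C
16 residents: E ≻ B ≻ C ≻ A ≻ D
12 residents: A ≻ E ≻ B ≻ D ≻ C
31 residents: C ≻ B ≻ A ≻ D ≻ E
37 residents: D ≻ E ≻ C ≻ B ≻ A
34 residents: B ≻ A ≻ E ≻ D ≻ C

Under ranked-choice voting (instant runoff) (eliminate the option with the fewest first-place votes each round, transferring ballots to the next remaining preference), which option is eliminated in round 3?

E

Round 1: C 31, B 34, D 37, E 20, A 12. Eliminate A.
Round 2: C 31, B 34, D 37, E 32. Eliminate C.
Round 3: B 65, D 37, E 32. Eliminate E.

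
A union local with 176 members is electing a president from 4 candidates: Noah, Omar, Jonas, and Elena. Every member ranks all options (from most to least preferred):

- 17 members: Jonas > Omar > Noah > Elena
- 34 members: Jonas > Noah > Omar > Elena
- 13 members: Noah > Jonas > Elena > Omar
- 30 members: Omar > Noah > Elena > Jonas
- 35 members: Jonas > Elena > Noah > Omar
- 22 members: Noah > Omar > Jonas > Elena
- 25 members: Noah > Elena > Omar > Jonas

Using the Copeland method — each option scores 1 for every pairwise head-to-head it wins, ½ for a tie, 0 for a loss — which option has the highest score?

Noah

Noah: beats Omar, Jonas, and Elena → score 3.
Omar: beats Elena; loses to Noah and Jonas → score 1.
Jonas: beats Omar and Elena; loses to Noah → score 2.
Elena: loses to Noah, Omar, and Jonas → score 0.
Noah has the best pairwise record.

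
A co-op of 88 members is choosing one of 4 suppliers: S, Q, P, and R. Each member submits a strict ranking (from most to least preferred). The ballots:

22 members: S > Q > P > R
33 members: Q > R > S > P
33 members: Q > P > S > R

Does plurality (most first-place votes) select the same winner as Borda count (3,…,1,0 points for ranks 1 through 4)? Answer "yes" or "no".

yes

Plurality — first-place votes: S 22, Q 66, P 0, R 0. Winner: Q.
Borda — scores: S 132, Q 242, P 88, R 66. Winner: Q.
The two methods agree.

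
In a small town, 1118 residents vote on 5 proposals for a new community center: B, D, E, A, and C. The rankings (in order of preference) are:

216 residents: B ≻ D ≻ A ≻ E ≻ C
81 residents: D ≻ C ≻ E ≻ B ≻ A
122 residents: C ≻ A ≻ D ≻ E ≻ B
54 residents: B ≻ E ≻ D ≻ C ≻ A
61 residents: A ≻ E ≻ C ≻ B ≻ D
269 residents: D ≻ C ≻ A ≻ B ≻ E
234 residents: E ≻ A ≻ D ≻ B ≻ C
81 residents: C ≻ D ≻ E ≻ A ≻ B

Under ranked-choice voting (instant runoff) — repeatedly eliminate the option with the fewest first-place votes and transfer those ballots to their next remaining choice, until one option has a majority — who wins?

Round 1: B 270, D 350, E 234, A 61, C 203. Eliminate A.
Round 2: B 270, D 350, E 295, C 203. Eliminate C.
Round 3: B 270, D 553, E 295. Eliminate B.
Round 4: D 769, E 349. D has a majority.

D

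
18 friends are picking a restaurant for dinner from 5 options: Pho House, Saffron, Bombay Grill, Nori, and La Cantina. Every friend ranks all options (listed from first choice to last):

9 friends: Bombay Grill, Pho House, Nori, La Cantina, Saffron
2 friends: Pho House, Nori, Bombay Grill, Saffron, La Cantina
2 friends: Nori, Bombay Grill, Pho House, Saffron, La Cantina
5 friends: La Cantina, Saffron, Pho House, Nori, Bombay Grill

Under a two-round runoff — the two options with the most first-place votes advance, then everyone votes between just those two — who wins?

Bombay Grill

Round 1 first-place votes: Pho House 2, Saffron 0, Bombay Grill 9, Nori 2, La Cantina 5.
Bombay Grill and La Cantina advance.
Runoff: Bombay Grill is preferred to La Cantina by 13 voters; La Cantina by 5.
Bombay Grill wins the runoff.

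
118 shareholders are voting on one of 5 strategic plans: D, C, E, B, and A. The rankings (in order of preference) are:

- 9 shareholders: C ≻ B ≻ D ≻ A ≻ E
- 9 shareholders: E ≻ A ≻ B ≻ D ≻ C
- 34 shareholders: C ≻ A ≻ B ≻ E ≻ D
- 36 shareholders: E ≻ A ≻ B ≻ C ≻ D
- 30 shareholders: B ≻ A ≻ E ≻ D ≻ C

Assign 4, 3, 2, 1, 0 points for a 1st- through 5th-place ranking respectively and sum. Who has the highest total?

D: 9·2 + 9·1 + 34·0 + 36·0 + 30·1 = 57
C: 9·4 + 9·0 + 34·4 + 36·1 + 30·0 = 208
E: 9·0 + 9·4 + 34·1 + 36·4 + 30·2 = 274
B: 9·3 + 9·2 + 34·2 + 36·2 + 30·4 = 305
A: 9·1 + 9·3 + 34·3 + 36·3 + 30·3 = 336
A has the highest Borda score (336).

A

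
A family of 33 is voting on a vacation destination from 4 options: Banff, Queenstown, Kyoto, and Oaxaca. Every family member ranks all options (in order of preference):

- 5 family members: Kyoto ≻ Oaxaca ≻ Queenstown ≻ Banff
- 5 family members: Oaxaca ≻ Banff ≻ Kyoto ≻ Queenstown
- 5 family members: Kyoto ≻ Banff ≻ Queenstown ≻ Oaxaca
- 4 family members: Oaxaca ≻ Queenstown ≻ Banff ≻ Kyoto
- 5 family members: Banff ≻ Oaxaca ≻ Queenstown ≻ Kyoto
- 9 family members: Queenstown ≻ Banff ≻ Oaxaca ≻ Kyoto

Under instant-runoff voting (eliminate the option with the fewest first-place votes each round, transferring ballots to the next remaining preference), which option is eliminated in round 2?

Round 1: Banff 5, Queenstown 9, Kyoto 10, Oaxaca 9. Eliminate Banff.
Round 2: Queenstown 9, Kyoto 10, Oaxaca 14. Eliminate Queenstown.

Queenstown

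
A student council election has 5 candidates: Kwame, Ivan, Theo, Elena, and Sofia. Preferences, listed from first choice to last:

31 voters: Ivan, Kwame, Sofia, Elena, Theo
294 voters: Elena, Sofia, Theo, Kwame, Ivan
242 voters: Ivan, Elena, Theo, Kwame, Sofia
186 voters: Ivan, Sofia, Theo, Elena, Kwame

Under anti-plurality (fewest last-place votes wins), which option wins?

Elena

Last-place votes: Kwame 186, Ivan 294, Theo 31, Elena 0, Sofia 242.
Elena is ranked last by the fewest voters, so Elena wins.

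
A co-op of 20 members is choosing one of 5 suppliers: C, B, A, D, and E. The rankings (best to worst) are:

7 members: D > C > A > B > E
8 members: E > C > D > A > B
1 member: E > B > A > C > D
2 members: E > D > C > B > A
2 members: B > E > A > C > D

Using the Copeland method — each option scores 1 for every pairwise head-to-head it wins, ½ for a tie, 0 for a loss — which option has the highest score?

C: beats B, A, and D; loses to E → score 3.
B: loses to C, A, D, and E → score 0.
A: beats B; loses to C, D, and E → score 1.
D: beats B and A; loses to C and E → score 2.
E: beats C, B, A, and D → score 4.
E has the best pairwise record.

E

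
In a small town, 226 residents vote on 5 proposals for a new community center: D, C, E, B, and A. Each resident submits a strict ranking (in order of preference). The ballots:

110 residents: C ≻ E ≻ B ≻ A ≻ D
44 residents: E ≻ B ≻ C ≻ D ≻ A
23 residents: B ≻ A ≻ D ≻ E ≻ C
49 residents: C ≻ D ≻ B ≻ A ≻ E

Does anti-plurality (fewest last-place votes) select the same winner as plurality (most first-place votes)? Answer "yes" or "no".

Anti-plurality — last-place votes: D 110, C 23, E 49, B 0, A 44. Winner: B.
Plurality — first-place votes: D 0, C 159, E 44, B 23, A 0. Winner: C.
The two methods disagree.

no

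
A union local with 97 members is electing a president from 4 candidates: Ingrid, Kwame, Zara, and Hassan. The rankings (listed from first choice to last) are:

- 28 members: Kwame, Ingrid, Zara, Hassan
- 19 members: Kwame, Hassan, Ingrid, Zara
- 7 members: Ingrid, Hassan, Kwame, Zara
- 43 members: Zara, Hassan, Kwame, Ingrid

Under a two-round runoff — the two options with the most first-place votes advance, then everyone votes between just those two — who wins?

Round 1 first-place votes: Ingrid 7, Kwame 47, Zara 43, Hassan 0.
Kwame and Zara advance.
Runoff: Kwame is preferred to Zara by 54 voters; Zara by 43.
Kwame wins the runoff.

Kwame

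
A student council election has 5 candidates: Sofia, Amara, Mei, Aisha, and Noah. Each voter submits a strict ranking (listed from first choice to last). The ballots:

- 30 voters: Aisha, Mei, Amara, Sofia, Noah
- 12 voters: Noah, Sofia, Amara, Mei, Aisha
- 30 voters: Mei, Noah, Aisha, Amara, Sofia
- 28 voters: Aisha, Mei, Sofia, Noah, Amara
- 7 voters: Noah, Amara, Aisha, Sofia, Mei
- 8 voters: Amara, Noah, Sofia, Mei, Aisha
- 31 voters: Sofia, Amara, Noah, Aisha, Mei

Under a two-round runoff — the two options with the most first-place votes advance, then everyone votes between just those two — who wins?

Aisha

Round 1 first-place votes: Sofia 31, Amara 8, Mei 30, Aisha 58, Noah 19.
Aisha and Sofia advance.
Runoff: Aisha is preferred to Sofia by 95 voters; Sofia by 51.
Aisha wins the runoff.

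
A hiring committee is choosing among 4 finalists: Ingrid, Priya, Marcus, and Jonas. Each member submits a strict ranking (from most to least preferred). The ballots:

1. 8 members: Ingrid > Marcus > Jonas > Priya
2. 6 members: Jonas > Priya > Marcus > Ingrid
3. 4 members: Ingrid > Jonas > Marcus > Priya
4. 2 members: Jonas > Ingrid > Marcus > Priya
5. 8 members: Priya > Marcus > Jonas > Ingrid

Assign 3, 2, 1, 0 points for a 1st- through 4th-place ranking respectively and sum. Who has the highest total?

Jonas

Ingrid: 8·3 + 6·0 + 4·3 + 2·2 + 8·0 = 40
Priya: 8·0 + 6·2 + 4·0 + 2·0 + 8·3 = 36
Marcus: 8·2 + 6·1 + 4·1 + 2·1 + 8·2 = 44
Jonas: 8·1 + 6·3 + 4·2 + 2·3 + 8·1 = 48
Jonas has the highest Borda score (48).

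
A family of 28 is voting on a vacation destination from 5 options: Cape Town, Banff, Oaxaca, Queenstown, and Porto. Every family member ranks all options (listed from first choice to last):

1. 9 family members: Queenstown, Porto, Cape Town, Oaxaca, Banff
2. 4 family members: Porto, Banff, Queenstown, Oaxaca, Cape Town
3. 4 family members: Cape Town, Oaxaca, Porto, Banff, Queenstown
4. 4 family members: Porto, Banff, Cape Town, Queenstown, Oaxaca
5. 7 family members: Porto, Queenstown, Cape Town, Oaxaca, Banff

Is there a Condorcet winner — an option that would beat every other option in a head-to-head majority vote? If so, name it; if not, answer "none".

Porto

Porto vs Cape Town: 24–4 for Porto.
Porto vs Banff: 28–0 for Porto.
Porto vs Oaxaca: 24–4 for Porto.
Porto vs Queenstown: 19–9 for Porto.
Porto beats every other option head-to-head.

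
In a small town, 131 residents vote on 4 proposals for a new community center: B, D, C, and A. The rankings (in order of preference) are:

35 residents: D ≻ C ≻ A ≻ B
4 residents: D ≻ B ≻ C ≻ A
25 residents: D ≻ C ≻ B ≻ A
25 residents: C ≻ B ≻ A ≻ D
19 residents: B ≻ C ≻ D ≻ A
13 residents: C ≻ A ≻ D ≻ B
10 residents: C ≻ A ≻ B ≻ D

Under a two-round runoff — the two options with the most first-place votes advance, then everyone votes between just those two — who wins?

C

Round 1 first-place votes: B 19, D 64, C 48, A 0.
D and C advance.
Runoff: D is preferred to C by 64 voters; C by 67.
C wins the runoff.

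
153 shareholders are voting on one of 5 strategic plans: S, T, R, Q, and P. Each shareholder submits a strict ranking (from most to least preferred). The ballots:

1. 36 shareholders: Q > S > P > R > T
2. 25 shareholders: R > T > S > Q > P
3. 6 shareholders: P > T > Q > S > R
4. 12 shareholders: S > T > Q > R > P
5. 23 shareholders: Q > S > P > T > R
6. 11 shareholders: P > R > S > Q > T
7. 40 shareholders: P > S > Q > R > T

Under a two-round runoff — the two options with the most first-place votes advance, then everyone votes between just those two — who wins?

Round 1 first-place votes: S 12, T 0, R 25, Q 59, P 57.
Q and P advance.
Runoff: Q is preferred to P by 96 voters; P by 57.
Q wins the runoff.

Q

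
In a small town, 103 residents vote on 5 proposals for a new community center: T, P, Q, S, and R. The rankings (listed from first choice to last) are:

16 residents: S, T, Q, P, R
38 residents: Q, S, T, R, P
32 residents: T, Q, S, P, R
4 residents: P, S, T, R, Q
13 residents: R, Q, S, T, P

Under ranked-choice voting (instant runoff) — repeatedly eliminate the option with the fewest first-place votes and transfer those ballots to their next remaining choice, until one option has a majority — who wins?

T

Round 1: T 32, P 4, Q 38, S 16, R 13. Eliminate P.
Round 2: T 32, Q 38, S 20, R 13. Eliminate R.
Round 3: T 32, Q 51, S 20. Eliminate S.
Round 4: T 52, Q 51. T has a majority.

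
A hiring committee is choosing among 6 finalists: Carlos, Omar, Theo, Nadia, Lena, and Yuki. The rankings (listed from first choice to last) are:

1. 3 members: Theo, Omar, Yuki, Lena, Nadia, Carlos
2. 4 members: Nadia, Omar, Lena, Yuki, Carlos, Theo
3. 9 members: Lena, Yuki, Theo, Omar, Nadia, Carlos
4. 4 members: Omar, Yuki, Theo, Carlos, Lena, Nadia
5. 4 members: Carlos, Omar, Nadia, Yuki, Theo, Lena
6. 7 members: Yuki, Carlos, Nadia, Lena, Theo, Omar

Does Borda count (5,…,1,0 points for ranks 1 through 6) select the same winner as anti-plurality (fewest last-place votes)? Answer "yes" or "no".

Borda — scores: Carlos 60, Omar 82, Theo 65, Nadia 65, Lena 81, Yuki 112. Winner: Yuki.
Anti-plurality — last-place votes: Carlos 12, Omar 7, Theo 4, Nadia 4, Lena 4, Yuki 0. Winner: Yuki.
The two methods agree.

yes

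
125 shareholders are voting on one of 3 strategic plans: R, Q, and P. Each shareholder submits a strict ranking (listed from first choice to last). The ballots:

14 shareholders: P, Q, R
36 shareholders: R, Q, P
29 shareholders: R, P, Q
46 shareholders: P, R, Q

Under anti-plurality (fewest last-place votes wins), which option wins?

R

Last-place votes: R 14, Q 75, P 36.
R is ranked last by the fewest voters, so R wins.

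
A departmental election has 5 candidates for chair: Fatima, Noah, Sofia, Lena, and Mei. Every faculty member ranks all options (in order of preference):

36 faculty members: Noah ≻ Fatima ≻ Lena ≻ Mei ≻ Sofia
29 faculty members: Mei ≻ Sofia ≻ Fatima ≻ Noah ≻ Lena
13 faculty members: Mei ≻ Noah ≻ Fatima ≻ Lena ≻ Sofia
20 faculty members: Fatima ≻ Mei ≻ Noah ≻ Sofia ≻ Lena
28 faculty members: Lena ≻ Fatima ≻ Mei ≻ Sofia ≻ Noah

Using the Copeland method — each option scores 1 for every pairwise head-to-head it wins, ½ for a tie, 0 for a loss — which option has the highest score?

Fatima: beats Noah, Sofia, Lena, and Mei → score 4.
Noah: beats Sofia and Lena; loses to Fatima and Mei → score 2.
Sofia: loses to Fatima, Noah, Lena, and Mei → score 0.
Lena: beats Sofia and Mei; loses to Fatima and Noah → score 2.
Mei: beats Noah and Sofia; loses to Fatima and Lena → score 2.
Fatima has the best pairwise record.

Fatima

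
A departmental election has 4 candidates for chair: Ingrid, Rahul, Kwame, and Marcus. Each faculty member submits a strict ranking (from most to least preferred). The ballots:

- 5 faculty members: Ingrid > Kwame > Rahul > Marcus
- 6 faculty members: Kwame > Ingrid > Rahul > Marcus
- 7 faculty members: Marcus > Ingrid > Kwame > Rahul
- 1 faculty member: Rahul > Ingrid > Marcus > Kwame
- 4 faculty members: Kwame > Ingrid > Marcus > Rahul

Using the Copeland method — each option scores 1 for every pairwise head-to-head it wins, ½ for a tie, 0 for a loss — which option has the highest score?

Ingrid

Ingrid: beats Rahul, Kwame, and Marcus → score 3.
Rahul: beats Marcus; loses to Ingrid and Kwame → score 1.
Kwame: beats Rahul and Marcus; loses to Ingrid → score 2.
Marcus: loses to Ingrid, Rahul, and Kwame → score 0.
Ingrid has the best pairwise record.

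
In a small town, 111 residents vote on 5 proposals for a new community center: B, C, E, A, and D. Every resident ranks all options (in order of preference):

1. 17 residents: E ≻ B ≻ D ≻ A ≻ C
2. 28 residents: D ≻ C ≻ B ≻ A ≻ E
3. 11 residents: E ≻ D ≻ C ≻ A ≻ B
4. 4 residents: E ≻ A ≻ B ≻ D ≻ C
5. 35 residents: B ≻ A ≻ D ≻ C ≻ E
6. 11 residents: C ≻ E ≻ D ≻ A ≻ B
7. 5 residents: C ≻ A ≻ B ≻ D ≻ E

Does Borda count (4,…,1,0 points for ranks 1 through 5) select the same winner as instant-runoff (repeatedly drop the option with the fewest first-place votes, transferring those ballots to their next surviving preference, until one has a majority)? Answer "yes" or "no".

Borda — scores: B 265, C 205, E 161, A 199, D 280. Winner: D.
Instant-runoff — R1 B 35, C 16, E 32, A 0, D 28 (A out); R2 B 35, C 16, E 32, D 28 (C out); R3 B 40, E 43, D 28 (D out); R4 B 68, E 43 (B winner). Winner: B.
The two methods disagree.

no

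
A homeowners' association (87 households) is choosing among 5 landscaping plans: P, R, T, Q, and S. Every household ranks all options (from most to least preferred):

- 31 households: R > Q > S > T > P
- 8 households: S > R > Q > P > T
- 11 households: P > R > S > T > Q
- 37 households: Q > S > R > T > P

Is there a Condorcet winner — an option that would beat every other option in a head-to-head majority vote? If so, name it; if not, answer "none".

none

Checking pairwise contests:
R beats P 76–11.
S beats R 45–42.
R beats T 87–0.
R beats Q 50–37.
Q beats S 68–19.
Every option loses at least one head-to-head, so there is no Condorcet winner.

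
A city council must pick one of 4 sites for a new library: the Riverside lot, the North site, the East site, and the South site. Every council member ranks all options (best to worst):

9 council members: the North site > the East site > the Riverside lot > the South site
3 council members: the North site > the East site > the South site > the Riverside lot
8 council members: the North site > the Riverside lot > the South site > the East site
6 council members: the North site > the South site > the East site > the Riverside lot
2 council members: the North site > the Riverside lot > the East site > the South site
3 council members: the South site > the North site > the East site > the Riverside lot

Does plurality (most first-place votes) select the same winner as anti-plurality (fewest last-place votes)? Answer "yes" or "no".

yes

Plurality — first-place votes: the Riverside lot 0, the North site 28, the East site 0, the South site 3. Winner: the North site.
Anti-plurality — last-place votes: the Riverside lot 12, the North site 0, the East site 8, the South site 11. Winner: the North site.
The two methods agree.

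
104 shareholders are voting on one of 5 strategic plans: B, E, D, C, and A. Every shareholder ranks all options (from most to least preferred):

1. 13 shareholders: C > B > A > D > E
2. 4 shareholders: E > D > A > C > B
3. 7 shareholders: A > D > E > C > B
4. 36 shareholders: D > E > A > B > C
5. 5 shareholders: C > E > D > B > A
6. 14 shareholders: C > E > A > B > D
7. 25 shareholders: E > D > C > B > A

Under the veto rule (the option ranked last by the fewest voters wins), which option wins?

B

Last-place votes: B 11, E 13, D 14, C 36, A 30.
B is ranked last by the fewest voters, so B wins.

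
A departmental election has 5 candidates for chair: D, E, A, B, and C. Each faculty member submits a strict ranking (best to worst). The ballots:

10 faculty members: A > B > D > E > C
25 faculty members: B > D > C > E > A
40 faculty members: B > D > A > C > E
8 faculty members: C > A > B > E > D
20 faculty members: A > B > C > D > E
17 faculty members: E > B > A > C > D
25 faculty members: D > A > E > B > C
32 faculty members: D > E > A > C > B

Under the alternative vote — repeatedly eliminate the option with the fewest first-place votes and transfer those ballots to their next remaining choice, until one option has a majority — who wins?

B

Round 1: D 57, E 17, A 30, B 65, C 8. Eliminate C.
Round 2: D 57, E 17, A 38, B 65. Eliminate E.
Round 3: D 57, A 38, B 82. Eliminate A.
Round 4: D 57, B 120. B has a majority.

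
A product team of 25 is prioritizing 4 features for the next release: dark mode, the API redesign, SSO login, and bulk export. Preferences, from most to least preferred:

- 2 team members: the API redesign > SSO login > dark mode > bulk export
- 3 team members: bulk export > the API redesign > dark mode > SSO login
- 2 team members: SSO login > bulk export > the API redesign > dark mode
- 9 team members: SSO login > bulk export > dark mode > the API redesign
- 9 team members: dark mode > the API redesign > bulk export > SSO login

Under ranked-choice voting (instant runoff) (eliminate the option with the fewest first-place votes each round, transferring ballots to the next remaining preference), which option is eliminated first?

Round 1: dark mode 9, the API redesign 2, SSO login 11, bulk export 3. Eliminate the API redesign.

the API redesign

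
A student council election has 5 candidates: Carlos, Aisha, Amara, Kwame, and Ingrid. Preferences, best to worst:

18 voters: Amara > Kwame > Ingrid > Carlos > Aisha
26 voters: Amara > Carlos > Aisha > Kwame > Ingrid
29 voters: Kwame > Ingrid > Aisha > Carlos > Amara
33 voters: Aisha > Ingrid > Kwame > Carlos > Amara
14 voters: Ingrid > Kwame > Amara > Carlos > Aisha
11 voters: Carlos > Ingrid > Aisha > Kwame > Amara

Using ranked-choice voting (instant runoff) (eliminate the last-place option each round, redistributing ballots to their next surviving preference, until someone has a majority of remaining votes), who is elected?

Aisha

Round 1: Carlos 11, Aisha 33, Amara 44, Kwame 29, Ingrid 14. Eliminate Carlos.
Round 2: Aisha 33, Amara 44, Kwame 29, Ingrid 25. Eliminate Ingrid.
Round 3: Aisha 44, Amara 44, Kwame 43. Eliminate Kwame.
Round 4: Aisha 73, Amara 58. Aisha has a majority.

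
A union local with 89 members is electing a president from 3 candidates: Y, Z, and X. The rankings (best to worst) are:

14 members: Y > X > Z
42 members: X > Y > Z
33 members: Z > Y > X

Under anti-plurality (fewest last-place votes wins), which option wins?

Y

Last-place votes: Y 0, Z 56, X 33.
Y is ranked last by the fewest voters, so Y wins.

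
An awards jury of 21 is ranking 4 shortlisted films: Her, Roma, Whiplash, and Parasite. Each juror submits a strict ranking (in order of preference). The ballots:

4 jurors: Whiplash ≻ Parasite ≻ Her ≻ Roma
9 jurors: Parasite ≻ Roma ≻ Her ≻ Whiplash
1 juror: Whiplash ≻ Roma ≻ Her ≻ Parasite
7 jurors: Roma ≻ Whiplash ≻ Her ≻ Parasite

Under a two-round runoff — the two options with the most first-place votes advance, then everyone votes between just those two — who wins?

Parasite

Round 1 first-place votes: Her 0, Roma 7, Whiplash 5, Parasite 9.
Parasite and Roma advance.
Runoff: Parasite is preferred to Roma by 13 voters; Roma by 8.
Parasite wins the runoff.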